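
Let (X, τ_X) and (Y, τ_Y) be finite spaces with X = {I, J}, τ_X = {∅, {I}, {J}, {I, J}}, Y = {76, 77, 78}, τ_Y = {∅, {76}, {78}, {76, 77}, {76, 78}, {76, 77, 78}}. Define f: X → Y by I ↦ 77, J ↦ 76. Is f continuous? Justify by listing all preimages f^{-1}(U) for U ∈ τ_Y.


f IS continuous.

Compute f^{-1}(U) for each U ∈ τ_Y:
  U = ∅: f^{-1}(U) = ∅ ∈ τ_X ✓.
  U = {76}: f^{-1}(U) = {J} ∈ τ_X ✓.
  U = {78}: f^{-1}(U) = ∅ ∈ τ_X ✓.
  U = {76, 77}: f^{-1}(U) = {I, J} ∈ τ_X ✓.
  U = {76, 78}: f^{-1}(U) = {J} ∈ τ_X ✓.
  U = {76, 77, 78}: f^{-1}(U) = {I, J} ∈ τ_X ✓.
Every preimage lies in τ_X, so f IS continuous.


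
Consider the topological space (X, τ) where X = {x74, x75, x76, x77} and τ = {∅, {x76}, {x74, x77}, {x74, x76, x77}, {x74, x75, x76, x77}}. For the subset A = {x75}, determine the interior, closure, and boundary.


int(A) = ∅, cl(A) = {x75}, ∂A = {x75}.

Closed sets in (X, τ) are complements of opens:
  closed(X, τ) = {∅, {x75}, {x75, x76}, {x74, x75, x77}, {x74, x75, x76, x77}}.
int(A) = ⋃ {U ∈ τ : U ⊆ A}. Opens contained in A: ∅.
Taking the union of these: int(A) = ∅.
cl(A) = ⋂ {C closed : A ⊆ C}. Closed sets containing A: {x75}, {x75, x76}, {x74, x75, x77}, {x74, x75, x76, x77}.
Intersecting these: cl(A) = {x75}.
∂A = cl(A) ∖ int(A) = {x75} ∖ ∅ = {x75}.


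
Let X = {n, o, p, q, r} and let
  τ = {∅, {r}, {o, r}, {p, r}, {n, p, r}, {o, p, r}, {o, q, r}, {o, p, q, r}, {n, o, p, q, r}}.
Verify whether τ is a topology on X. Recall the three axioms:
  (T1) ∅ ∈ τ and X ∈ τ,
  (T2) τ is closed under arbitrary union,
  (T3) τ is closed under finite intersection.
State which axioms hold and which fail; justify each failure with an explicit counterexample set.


τ is NOT a topology on X.

Axiom (T1): ∅ ∈ τ? Yes; X ∈ τ? Yes.
Axiom (T2/T3): check pairwise unions and intersections of members of τ.
Counterexample for (T2): {o, r} ∪ {n, p, r} = {n, o, p, r} ∉ τ. Therefore τ is NOT a topology.


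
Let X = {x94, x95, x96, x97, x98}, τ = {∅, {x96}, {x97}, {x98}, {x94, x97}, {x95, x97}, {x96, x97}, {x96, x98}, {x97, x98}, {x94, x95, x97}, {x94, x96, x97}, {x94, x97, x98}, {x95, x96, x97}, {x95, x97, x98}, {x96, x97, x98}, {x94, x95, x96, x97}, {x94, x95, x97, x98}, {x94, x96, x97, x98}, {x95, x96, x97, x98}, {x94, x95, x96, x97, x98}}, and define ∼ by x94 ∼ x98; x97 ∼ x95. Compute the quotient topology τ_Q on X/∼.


X/∼ = {[x94=x98], [x95=x97], [x96]}; |τ_Q| = 6.

Equivalence classes: [x94=x98], [x95=x97], [x96].
Quotient map π: X → X/∼ sends x94 ↦ [x94=x98], x95 ↦ [x95=x97], x96 ↦ [x96], x97 ↦ [x95=x97], x98 ↦ [x94=x98].
For each subset V ⊆ X/∼, compute π^{-1}(V) ⊆ X and check whether π^{-1}(V) ∈ τ. V is open in τ_Q iff π^{-1}(V) ∈ τ.
  V = {}: π^{-1}(V) = ∅ ∈ τ ✓.
  V = {[x94=x98]}: π^{-1}(V) = {x94, x98} ∉ τ ✗.
  V = {[x95=x97]}: π^{-1}(V) = {x95, x97} ∈ τ ✓.
  V = {[x94=x98], [x95=x97]}: π^{-1}(V) = {x94, x95, x97, x98} ∈ τ ✓.
  V = {[x96]}: π^{-1}(V) = {x96} ∈ τ ✓.
  V = {[x94=x98], [x96]}: π^{-1}(V) = {x94, x96, x98} ∉ τ ✗.
  V = {[x95=x97], [x96]}: π^{-1}(V) = {x95, x96, x97} ∈ τ ✓.
  V = {[x94=x98], [x95=x97], [x96]}: π^{-1}(V) = {x94, x95, x96, x97, x98} ∈ τ ✓.
Open sets in the quotient: τ_Q = {{}, {[x95=x97]}, {[x94=x98], [x95=x97]}, {[x96]}, {[x95=x97], [x96]}, {[x94=x98], [x95=x97], [x96]}} (6 elements).


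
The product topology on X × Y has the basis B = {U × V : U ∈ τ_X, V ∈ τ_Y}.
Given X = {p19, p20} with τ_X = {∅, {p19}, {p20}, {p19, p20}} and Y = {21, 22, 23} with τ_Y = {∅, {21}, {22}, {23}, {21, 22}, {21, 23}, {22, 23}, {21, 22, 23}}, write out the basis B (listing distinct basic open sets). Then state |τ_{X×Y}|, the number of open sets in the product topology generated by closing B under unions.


Basis B = {∅ × ∅, {p19} × {21}, {p19} × {22}, {p19} × {23}, {p20} × {21}, {p20} × {22}, {p20} × {23}, {p19} × {21, 22}, {p19} × {21, 23}, {p19, p20} × {21}, {p19} × {22, 23}, {p19, p20} × {22}, {p19, p20} × {23}, {p20} × {21, 22}, {p20} × {21, 23}, {p20} × {22, 23}, {p19} × {21, 22, 23}, {p20} × {21, 22, 23}, {p19, p20} × {21, 22}, {p19, p20} × {21, 23}, {p19, p20} × {22, 23}, {p19, p20} × {21, 22, 23}}; |τ_{X×Y}| = 64.

Enumerate products U × V with U ∈ τ_X, V ∈ τ_Y (deduplicated):
  ∅ × ∅ = {} (∅)
  {p19} × {21} = {(p19,21)}
  {p19} × {22} = {(p19,22)}
  {p19} × {23} = {(p19,23)}
  {p20} × {21} = {(p20,21)}
  {p20} × {22} = {(p20,22)}
  {p20} × {23} = {(p20,23)}
  {p19} × {21, 22} = {(p19,21), (p19,22)}
  {p19} × {21, 23} = {(p19,21), (p19,23)}
  {p19, p20} × {21} = {(p19,21), (p20,21)}
  {p19} × {22, 23} = {(p19,22), (p19,23)}
  {p19, p20} × {22} = {(p19,22), (p20,22)}
  {p19, p20} × {23} = {(p19,23), (p20,23)}
  {p20} × {21, 22} = {(p20,21), (p20,22)}
  {p20} × {21, 23} = {(p20,21), (p20,23)}
  {p20} × {22, 23} = {(p20,22), (p20,23)}
  {p19} × {21, 22, 23} = {(p19,21), (p19,22), (p19,23)}
  {p20} × {21, 22, 23} = {(p20,21), (p20,22), (p20,23)}
  {p19, p20} × {21, 22} = {(p19,21), (p19,22), (p20,21), (p20,22)}
  {p19, p20} × {21, 23} = {(p19,21), (p19,23), (p20,21), (p20,23)}
  {p19, p20} × {22, 23} = {(p19,22), (p19,23), (p20,22), (p20,23)}
  {p19, p20} × {21, 22, 23} = {(p19,21), (p19,22), (p19,23), (p20,21), (p20,22), (p20,23)}
These 22 distinct sets form the basis B.
Close under arbitrary unions to get τ_{X×Y}; counting gives |τ_{X×Y}| = 64.


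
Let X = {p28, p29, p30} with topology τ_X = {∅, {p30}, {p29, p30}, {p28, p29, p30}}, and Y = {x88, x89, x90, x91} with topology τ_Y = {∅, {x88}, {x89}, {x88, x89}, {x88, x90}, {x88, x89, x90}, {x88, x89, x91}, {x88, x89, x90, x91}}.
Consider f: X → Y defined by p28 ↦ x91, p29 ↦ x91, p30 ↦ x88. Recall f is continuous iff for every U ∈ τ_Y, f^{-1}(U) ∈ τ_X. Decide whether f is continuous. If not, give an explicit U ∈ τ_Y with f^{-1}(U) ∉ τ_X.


f IS continuous.

Compute f^{-1}(U) for each U ∈ τ_Y:
  U = ∅: f^{-1}(U) = ∅ ∈ τ_X ✓.
  U = {x88}: f^{-1}(U) = {p30} ∈ τ_X ✓.
  U = {x89}: f^{-1}(U) = ∅ ∈ τ_X ✓.
  U = {x88, x89}: f^{-1}(U) = {p30} ∈ τ_X ✓.
  U = {x88, x90}: f^{-1}(U) = {p30} ∈ τ_X ✓.
  U = {x88, x89, x90}: f^{-1}(U) = {p30} ∈ τ_X ✓.
  U = {x88, x89, x91}: f^{-1}(U) = {p28, p29, p30} ∈ τ_X ✓.
  U = {x88, x89, x90, x91}: f^{-1}(U) = {p28, p29, p30} ∈ τ_X ✓.
Every preimage lies in τ_X, so f IS continuous.


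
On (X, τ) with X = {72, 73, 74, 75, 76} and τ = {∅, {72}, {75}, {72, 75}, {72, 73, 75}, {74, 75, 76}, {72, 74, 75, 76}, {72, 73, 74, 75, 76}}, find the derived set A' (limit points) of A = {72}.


A' = {73}

For each x ∈ X, list the open sets U ∈ τ with x ∈ U, then check whether U ∩ (A ∖ {x}) ≠ ∅ for every such U.
  x = 72: open {72} ∋ x has {72} ∩ (A ∖ {72}) = ∅, so x is NOT a limit point.
  x = 73: opens ∋ x are {72, 73, 75}, {72, 73, 74, 75, 76}; each meets A ∖ {73}, so x IS a limit point.
  x = 74: open {74, 75, 76} ∋ x has {74, 75, 76} ∩ (A ∖ {74}) = ∅, so x is NOT a limit point.
  x = 75: open {75} ∋ x has {75} ∩ (A ∖ {75}) = ∅, so x is NOT a limit point.
  x = 76: open {74, 75, 76} ∋ x has {74, 75, 76} ∩ (A ∖ {76}) = ∅, so x is NOT a limit point.
Collecting: A' = {73}.


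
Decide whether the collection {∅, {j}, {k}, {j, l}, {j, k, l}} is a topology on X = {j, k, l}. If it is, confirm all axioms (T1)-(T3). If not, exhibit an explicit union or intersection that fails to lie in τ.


τ is NOT a topology on X.

Axiom (T1): ∅ ∈ τ? Yes; X ∈ τ? Yes.
Axiom (T2/T3): check pairwise unions and intersections of members of τ.
Counterexample for (T2): {j} ∪ {k} = {j, k} ∉ τ. Therefore τ is NOT a topology.


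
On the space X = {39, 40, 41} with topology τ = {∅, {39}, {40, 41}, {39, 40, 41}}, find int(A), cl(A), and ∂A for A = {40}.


int(A) = ∅, cl(A) = {40, 41}, ∂A = {40, 41}.

Closed sets in (X, τ) are complements of opens:
  closed(X, τ) = {∅, {39}, {40, 41}, {39, 40, 41}}.
int(A) = ⋃ {U ∈ τ : U ⊆ A}. Opens contained in A: ∅.
Taking the union of these: int(A) = ∅.
cl(A) = ⋂ {C closed : A ⊆ C}. Closed sets containing A: {40, 41}, {39, 40, 41}.
Intersecting these: cl(A) = {40, 41}.
∂A = cl(A) ∖ int(A) = {40, 41} ∖ ∅ = {40, 41}.


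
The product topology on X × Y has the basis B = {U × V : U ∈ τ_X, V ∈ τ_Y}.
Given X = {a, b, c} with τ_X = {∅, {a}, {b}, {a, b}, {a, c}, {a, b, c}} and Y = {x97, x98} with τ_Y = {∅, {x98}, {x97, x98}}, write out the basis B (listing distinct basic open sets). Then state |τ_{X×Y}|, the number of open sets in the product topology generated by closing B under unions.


Basis B = {∅ × ∅, {a} × {x98}, {b} × {x98}, {a} × {x97, x98}, {a, b} × {x98}, {a, c} × {x98}, {b} × {x97, x98}, {a, b, c} × {x98}, {a, b} × {x97, x98}, {a, c} × {x97, x98}, {a, b, c} × {x97, x98}}; |τ_{X×Y}| = 18.

Enumerate products U × V with U ∈ τ_X, V ∈ τ_Y (deduplicated):
  ∅ × ∅ = {} (∅)
  {a} × {x98} = {(a,x98)}
  {b} × {x98} = {(b,x98)}
  {a} × {x97, x98} = {(a,x97), (a,x98)}
  {a, b} × {x98} = {(a,x98), (b,x98)}
  {a, c} × {x98} = {(a,x98), (c,x98)}
  {b} × {x97, x98} = {(b,x97), (b,x98)}
  {a, b, c} × {x98} = {(a,x98), (b,x98), (c,x98)}
  {a, b} × {x97, x98} = {(a,x97), (a,x98), (b,x97), (b,x98)}
  {a, c} × {x97, x98} = {(a,x97), (a,x98), (c,x97), (c,x98)}
  {a, b, c} × {x97, x98} = {(a,x97), (a,x98), (b,x97), (b,x98), (c,x97), (c,x98)}
These 11 distinct sets form the basis B.
Close under arbitrary unions to get τ_{X×Y}; counting gives |τ_{X×Y}| = 18.


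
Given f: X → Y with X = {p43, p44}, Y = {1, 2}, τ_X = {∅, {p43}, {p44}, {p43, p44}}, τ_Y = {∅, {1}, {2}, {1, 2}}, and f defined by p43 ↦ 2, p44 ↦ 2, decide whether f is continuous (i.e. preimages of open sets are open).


f IS continuous.

Compute f^{-1}(U) for each U ∈ τ_Y:
  U = ∅: f^{-1}(U) = ∅ ∈ τ_X ✓.
  U = {1}: f^{-1}(U) = ∅ ∈ τ_X ✓.
  U = {2}: f^{-1}(U) = {p43, p44} ∈ τ_X ✓.
  U = {1, 2}: f^{-1}(U) = {p43, p44} ∈ τ_X ✓.
Every preimage lies in τ_X, so f IS continuous.


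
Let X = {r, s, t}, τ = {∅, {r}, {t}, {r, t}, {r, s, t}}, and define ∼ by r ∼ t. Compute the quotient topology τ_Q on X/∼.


X/∼ = {[r=t], [s]}; |τ_Q| = 3.

Equivalence classes: [r=t], [s].
Quotient map π: X → X/∼ sends r ↦ [r=t], s ↦ [s], t ↦ [r=t].
For each subset V ⊆ X/∼, compute π^{-1}(V) ⊆ X and check whether π^{-1}(V) ∈ τ. V is open in τ_Q iff π^{-1}(V) ∈ τ.
  V = {}: π^{-1}(V) = ∅ ∈ τ ✓.
  V = {[r=t]}: π^{-1}(V) = {r, t} ∈ τ ✓.
  V = {[s]}: π^{-1}(V) = {s} ∉ τ ✗.
  V = {[r=t], [s]}: π^{-1}(V) = {r, s, t} ∈ τ ✓.
Open sets in the quotient: τ_Q = {{}, {[r=t]}, {[r=t], [s]}} (3 elements).


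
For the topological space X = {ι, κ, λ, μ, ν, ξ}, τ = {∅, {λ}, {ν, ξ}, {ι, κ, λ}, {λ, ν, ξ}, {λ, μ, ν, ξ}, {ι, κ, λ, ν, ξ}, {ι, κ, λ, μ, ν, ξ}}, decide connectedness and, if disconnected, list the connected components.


(X, τ) is connected.

Find clopen sets (U ∈ τ with X ∖ U ∈ τ):
  U = ∅, X ∖ U = {ι, κ, λ, μ, ν, ξ} — both open, so U is clopen.
  U = {ι, κ, λ, μ, ν, ξ}, X ∖ U = ∅ — both open, so U is clopen.
Only trivial clopens (∅ and X) exist, so (X, τ) is connected.
Compute connected components by grouping points that agree on all clopens:
  component: {ι, κ, λ, μ, ν, ξ}


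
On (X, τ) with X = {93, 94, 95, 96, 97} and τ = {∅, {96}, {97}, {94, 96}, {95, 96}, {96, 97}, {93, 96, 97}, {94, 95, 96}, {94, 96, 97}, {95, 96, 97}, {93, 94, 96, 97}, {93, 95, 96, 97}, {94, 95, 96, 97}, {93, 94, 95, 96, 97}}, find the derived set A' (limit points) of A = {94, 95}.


A' = ∅

For each x ∈ X, list the open sets U ∈ τ with x ∈ U, then check whether U ∩ (A ∖ {x}) ≠ ∅ for every such U.
  x = 93: open {93, 96, 97} ∋ x has {93, 96, 97} ∩ (A ∖ {93}) = ∅, so x is NOT a limit point.
  x = 94: open {94, 96} ∋ x has {94, 96} ∩ (A ∖ {94}) = ∅, so x is NOT a limit point.
  x = 95: open {95, 96} ∋ x has {95, 96} ∩ (A ∖ {95}) = ∅, so x is NOT a limit point.
  x = 96: open {96} ∋ x has {96} ∩ (A ∖ {96}) = ∅, so x is NOT a limit point.
  x = 97: open {97} ∋ x has {97} ∩ (A ∖ {97}) = ∅, so x is NOT a limit point.
Collecting: A' = ∅.


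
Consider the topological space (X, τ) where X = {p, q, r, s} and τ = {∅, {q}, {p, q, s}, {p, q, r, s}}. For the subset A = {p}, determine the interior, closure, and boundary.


int(A) = ∅, cl(A) = {p, r, s}, ∂A = {p, r, s}.

Closed sets in (X, τ) are complements of opens:
  closed(X, τ) = {∅, {r}, {p, r, s}, {p, q, r, s}}.
int(A) = ⋃ {U ∈ τ : U ⊆ A}. Opens contained in A: ∅.
Taking the union of these: int(A) = ∅.
cl(A) = ⋂ {C closed : A ⊆ C}. Closed sets containing A: {p, r, s}, {p, q, r, s}.
Intersecting these: cl(A) = {p, r, s}.
∂A = cl(A) ∖ int(A) = {p, r, s} ∖ ∅ = {p, r, s}.


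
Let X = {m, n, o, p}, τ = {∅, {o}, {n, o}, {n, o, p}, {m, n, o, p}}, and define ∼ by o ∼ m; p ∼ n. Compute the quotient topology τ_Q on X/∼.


X/∼ = {[m=o], [n=p]}; |τ_Q| = 2.

Equivalence classes: [m=o], [n=p].
Quotient map π: X → X/∼ sends m ↦ [m=o], n ↦ [n=p], o ↦ [m=o], p ↦ [n=p].
For each subset V ⊆ X/∼, compute π^{-1}(V) ⊆ X and check whether π^{-1}(V) ∈ τ. V is open in τ_Q iff π^{-1}(V) ∈ τ.
  V = {}: π^{-1}(V) = ∅ ∈ τ ✓.
  V = {[m=o]}: π^{-1}(V) = {m, o} ∉ τ ✗.
  V = {[n=p]}: π^{-1}(V) = {n, p} ∉ τ ✗.
  V = {[m=o], [n=p]}: π^{-1}(V) = {m, n, o, p} ∈ τ ✓.
Open sets in the quotient: τ_Q = {{}, {[m=o], [n=p]}} (2 elements).


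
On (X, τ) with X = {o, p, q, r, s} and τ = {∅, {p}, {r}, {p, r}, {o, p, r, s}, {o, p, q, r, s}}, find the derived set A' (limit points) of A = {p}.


A' = {o, q, s}

For each x ∈ X, list the open sets U ∈ τ with x ∈ U, then check whether U ∩ (A ∖ {x}) ≠ ∅ for every such U.
  x = o: opens ∋ x are {o, p, r, s}, {o, p, q, r, s}; each meets A ∖ {o}, so x IS a limit point.
  x = p: open {p} ∋ x has {p} ∩ (A ∖ {p}) = ∅, so x is NOT a limit point.
  x = q: opens ∋ x are {o, p, q, r, s}; each meets A ∖ {q}, so x IS a limit point.
  x = r: open {r} ∋ x has {r} ∩ (A ∖ {r}) = ∅, so x is NOT a limit point.
  x = s: opens ∋ x are {o, p, r, s}, {o, p, q, r, s}; each meets A ∖ {s}, so x IS a limit point.
Collecting: A' = {o, q, s}.


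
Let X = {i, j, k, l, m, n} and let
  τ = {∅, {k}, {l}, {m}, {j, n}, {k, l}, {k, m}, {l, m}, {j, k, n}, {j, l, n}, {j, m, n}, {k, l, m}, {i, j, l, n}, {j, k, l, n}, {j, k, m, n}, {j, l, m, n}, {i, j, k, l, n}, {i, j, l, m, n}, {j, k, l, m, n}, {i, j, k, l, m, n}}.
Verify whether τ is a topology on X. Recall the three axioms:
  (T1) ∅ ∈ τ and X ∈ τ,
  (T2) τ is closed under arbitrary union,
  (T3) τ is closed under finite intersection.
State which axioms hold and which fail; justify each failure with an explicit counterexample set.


τ IS a topology on X.

Axiom (T1): ∅ ∈ τ? Yes; X ∈ τ? Yes.
Axiom (T2/T3): check pairwise unions and intersections of members of τ.
All pairwise intersections and unions checked — each lies in τ. Therefore τ satisfies (T1), (T2), (T3): it IS a topology on X.


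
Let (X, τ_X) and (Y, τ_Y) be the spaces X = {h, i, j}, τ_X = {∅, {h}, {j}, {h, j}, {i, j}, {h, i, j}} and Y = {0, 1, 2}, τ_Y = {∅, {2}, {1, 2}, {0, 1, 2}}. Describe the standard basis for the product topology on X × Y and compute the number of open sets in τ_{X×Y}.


Basis B = {∅ × ∅, {h} × {2}, {j} × {2}, {h} × {1, 2}, {h, j} × {2}, {i, j} × {2}, {j} × {1, 2}, {h} × {0, 1, 2}, {h, i, j} × {2}, {j} × {0, 1, 2}, {h, j} × {1, 2}, {i, j} × {1, 2}, {h, j} × {0, 1, 2}, {h, i, j} × {1, 2}, {i, j} × {0, 1, 2}, {h, i, j} × {0, 1, 2}}; |τ_{X×Y}| = 40.

Enumerate products U × V with U ∈ τ_X, V ∈ τ_Y (deduplicated):
  ∅ × ∅ = {} (∅)
  {h} × {2} = {(h,2)}
  {j} × {2} = {(j,2)}
  {h} × {1, 2} = {(h,1), (h,2)}
  {h, j} × {2} = {(h,2), (j,2)}
  {i, j} × {2} = {(i,2), (j,2)}
  {j} × {1, 2} = {(j,1), (j,2)}
  {h} × {0, 1, 2} = {(h,0), (h,1), (h,2)}
  {h, i, j} × {2} = {(h,2), (i,2), (j,2)}
  {j} × {0, 1, 2} = {(j,0), (j,1), (j,2)}
  {h, j} × {1, 2} = {(h,1), (h,2), (j,1), (j,2)}
  {i, j} × {1, 2} = {(i,1), (i,2), (j,1), (j,2)}
  {h, j} × {0, 1, 2} = {(h,0), (h,1), (h,2), (j,0), (j,1), (j,2)}
  {h, i, j} × {1, 2} = {(h,1), (h,2), (i,1), (i,2), (j,1), (j,2)}
  {i, j} × {0, 1, 2} = {(i,0), (i,1), (i,2), (j,0), (j,1), (j,2)}
  {h, i, j} × {0, 1, 2} = {(h,0), (h,1), (h,2), (i,0), (i,1), (i,2), (j,0), (j,1), (j,2)}
These 16 distinct sets form the basis B.
Close under arbitrary unions to get τ_{X×Y}; counting gives |τ_{X×Y}| = 40.


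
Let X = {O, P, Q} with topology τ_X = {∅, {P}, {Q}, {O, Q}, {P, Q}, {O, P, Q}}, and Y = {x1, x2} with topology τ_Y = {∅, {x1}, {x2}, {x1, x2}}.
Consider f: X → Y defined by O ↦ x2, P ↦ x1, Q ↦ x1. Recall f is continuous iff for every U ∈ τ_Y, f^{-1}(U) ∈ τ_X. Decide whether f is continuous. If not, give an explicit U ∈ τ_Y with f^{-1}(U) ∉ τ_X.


f is NOT continuous.

Compute f^{-1}(U) for each U ∈ τ_Y:
  U = ∅: f^{-1}(U) = ∅ ∈ τ_X ✓.
  U = {x1}: f^{-1}(U) = {P, Q} ∈ τ_X ✓.
  U = {x2}: f^{-1}(U) = {O} ∉ τ_X ✗.
  U = {x1, x2}: f^{-1}(U) = {O, P, Q} ∈ τ_X ✓.
Found U = {x2} with f^{-1}(U) = {O} not in τ_X. Therefore f is NOT continuous.


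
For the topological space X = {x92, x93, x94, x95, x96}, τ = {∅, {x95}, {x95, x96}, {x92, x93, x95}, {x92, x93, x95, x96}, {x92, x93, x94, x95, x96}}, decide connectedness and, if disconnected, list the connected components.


(X, τ) is connected.

Find clopen sets (U ∈ τ with X ∖ U ∈ τ):
  U = ∅, X ∖ U = {x92, x93, x94, x95, x96} — both open, so U is clopen.
  U = {x92, x93, x94, x95, x96}, X ∖ U = ∅ — both open, so U is clopen.
Only trivial clopens (∅ and X) exist, so (X, τ) is connected.
Compute connected components by grouping points that agree on all clopens:
  component: {x92, x93, x94, x95, x96}


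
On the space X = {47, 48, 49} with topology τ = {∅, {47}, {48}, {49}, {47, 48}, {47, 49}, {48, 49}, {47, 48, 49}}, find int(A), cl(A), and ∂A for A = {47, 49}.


int(A) = {47, 49}, cl(A) = {47, 49}, ∂A = ∅.

Closed sets in (X, τ) are complements of opens:
  closed(X, τ) = {∅, {47}, {48}, {49}, {47, 48}, {47, 49}, {48, 49}, {47, 48, 49}}.
int(A) = ⋃ {U ∈ τ : U ⊆ A}. Opens contained in A: ∅, {47}, {49}, {47, 49}.
Taking the union of these: int(A) = {47, 49}.
cl(A) = ⋂ {C closed : A ⊆ C}. Closed sets containing A: {47, 49}, {47, 48, 49}.
Intersecting these: cl(A) = {47, 49}.
∂A = cl(A) ∖ int(A) = {47, 49} ∖ {47, 49} = ∅.


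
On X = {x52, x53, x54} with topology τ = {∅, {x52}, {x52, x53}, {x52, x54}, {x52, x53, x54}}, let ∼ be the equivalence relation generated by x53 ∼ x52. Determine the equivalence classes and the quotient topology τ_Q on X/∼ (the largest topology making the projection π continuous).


X/∼ = {[x52=x53], [x54]}; |τ_Q| = 3.

Equivalence classes: [x52=x53], [x54].
Quotient map π: X → X/∼ sends x52 ↦ [x52=x53], x53 ↦ [x52=x53], x54 ↦ [x54].
For each subset V ⊆ X/∼, compute π^{-1}(V) ⊆ X and check whether π^{-1}(V) ∈ τ. V is open in τ_Q iff π^{-1}(V) ∈ τ.
  V = {}: π^{-1}(V) = ∅ ∈ τ ✓.
  V = {[x52=x53]}: π^{-1}(V) = {x52, x53} ∈ τ ✓.
  V = {[x54]}: π^{-1}(V) = {x54} ∉ τ ✗.
  V = {[x52=x53], [x54]}: π^{-1}(V) = {x52, x53, x54} ∈ τ ✓.
Open sets in the quotient: τ_Q = {{}, {[x52=x53]}, {[x52=x53], [x54]}} (3 elements).


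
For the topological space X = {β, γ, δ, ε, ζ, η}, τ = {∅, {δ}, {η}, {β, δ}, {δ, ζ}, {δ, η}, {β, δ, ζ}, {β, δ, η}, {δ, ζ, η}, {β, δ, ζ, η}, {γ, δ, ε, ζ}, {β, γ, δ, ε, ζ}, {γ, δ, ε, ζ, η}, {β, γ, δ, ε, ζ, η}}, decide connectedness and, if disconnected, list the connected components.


(X, τ) is disconnected; components = [{η}, {β, γ, δ, ε, ζ}].

Find clopen sets (U ∈ τ with X ∖ U ∈ τ):
  U = ∅, X ∖ U = {β, γ, δ, ε, ζ, η} — both open, so U is clopen.
  U = {η}, X ∖ U = {β, γ, δ, ε, ζ} — both open, so U is clopen.
  U = {β, γ, δ, ε, ζ}, X ∖ U = {η} — both open, so U is clopen.
  U = {β, γ, δ, ε, ζ, η}, X ∖ U = ∅ — both open, so U is clopen.
Nontrivial clopen(s) exist: e.g. {η}. So (X, τ) is disconnected.
Compute connected components by grouping points that agree on all clopens:
  component: {η}
  component: {β, γ, δ, ε, ζ}


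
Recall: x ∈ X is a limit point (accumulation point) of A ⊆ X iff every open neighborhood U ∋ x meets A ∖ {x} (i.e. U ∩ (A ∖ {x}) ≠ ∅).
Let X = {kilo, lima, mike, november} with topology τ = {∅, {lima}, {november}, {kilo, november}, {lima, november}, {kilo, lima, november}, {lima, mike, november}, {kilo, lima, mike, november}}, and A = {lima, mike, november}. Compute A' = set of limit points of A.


A' = {kilo, mike}

For each x ∈ X, list the open sets U ∈ τ with x ∈ U, then check whether U ∩ (A ∖ {x}) ≠ ∅ for every such U.
  x = kilo: opens ∋ x are {kilo, november}, {kilo, lima, november}, {kilo, lima, mike, november}; each meets A ∖ {kilo}, so x IS a limit point.
  x = lima: open {lima} ∋ x has {lima} ∩ (A ∖ {lima}) = ∅, so x is NOT a limit point.
  x = mike: opens ∋ x are {lima, mike, november}, {kilo, lima, mike, november}; each meets A ∖ {mike}, so x IS a limit point.
  x = november: open {november} ∋ x has {november} ∩ (A ∖ {november}) = ∅, so x is NOT a limit point.
Collecting: A' = {kilo, mike}.


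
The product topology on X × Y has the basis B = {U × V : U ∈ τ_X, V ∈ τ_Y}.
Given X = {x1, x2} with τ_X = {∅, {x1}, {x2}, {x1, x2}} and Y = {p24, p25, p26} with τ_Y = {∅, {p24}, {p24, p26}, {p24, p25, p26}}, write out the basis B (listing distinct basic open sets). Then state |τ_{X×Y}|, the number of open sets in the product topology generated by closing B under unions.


Basis B = {∅ × ∅, {x1} × {p24}, {x2} × {p24}, {x1} × {p24, p26}, {x1, x2} × {p24}, {x2} × {p24, p26}, {x1} × {p24, p25, p26}, {x2} × {p24, p25, p26}, {x1, x2} × {p24, p26}, {x1, x2} × {p24, p25, p26}}; |τ_{X×Y}| = 16.

Enumerate products U × V with U ∈ τ_X, V ∈ τ_Y (deduplicated):
  ∅ × ∅ = {} (∅)
  {x1} × {p24} = {(x1,p24)}
  {x2} × {p24} = {(x2,p24)}
  {x1} × {p24, p26} = {(x1,p24), (x1,p26)}
  {x1, x2} × {p24} = {(x1,p24), (x2,p24)}
  {x2} × {p24, p26} = {(x2,p24), (x2,p26)}
  {x1} × {p24, p25, p26} = {(x1,p24), (x1,p25), (x1,p26)}
  {x2} × {p24, p25, p26} = {(x2,p24), (x2,p25), (x2,p26)}
  {x1, x2} × {p24, p26} = {(x1,p24), (x1,p26), (x2,p24), (x2,p26)}
  {x1, x2} × {p24, p25, p26} = {(x1,p24), (x1,p25), (x1,p26), (x2,p24), (x2,p25), (x2,p26)}
These 10 distinct sets form the basis B.
Close under arbitrary unions to get τ_{X×Y}; counting gives |τ_{X×Y}| = 16.


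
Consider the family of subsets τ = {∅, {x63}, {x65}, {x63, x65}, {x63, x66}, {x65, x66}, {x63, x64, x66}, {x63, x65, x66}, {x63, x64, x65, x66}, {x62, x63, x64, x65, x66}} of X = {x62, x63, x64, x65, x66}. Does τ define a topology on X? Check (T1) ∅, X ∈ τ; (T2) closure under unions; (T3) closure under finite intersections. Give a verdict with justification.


τ is NOT a topology on X.

Axiom (T1): ∅ ∈ τ? Yes; X ∈ τ? Yes.
Axiom (T2/T3): check pairwise unions and intersections of members of τ.
Counterexample for (T3): {x63, x66} ∩ {x65, x66} = {x66} ∉ τ. Therefore τ is NOT a topology.


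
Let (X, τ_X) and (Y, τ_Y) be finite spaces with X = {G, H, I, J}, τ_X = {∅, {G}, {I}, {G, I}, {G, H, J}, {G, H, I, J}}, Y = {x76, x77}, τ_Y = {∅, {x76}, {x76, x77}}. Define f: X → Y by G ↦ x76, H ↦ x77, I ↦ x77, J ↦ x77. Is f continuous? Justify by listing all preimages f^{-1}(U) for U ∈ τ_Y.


f IS continuous.

Compute f^{-1}(U) for each U ∈ τ_Y:
  U = ∅: f^{-1}(U) = ∅ ∈ τ_X ✓.
  U = {x76}: f^{-1}(U) = {G} ∈ τ_X ✓.
  U = {x76, x77}: f^{-1}(U) = {G, H, I, J} ∈ τ_X ✓.
Every preimage lies in τ_X, so f IS continuous.


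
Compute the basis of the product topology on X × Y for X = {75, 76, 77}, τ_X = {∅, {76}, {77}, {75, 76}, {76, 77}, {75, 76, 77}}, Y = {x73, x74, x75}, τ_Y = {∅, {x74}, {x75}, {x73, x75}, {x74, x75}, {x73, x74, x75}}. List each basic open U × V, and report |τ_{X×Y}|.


Basis B = {∅ × ∅, {76} × {x74}, {76} × {x75}, {77} × {x74}, {77} × {x75}, {75, 76} × {x74}, {75, 76} × {x75}, {76} × {x73, x75}, {76} × {x74, x75}, {76, 77} × {x74}, {76, 77} × {x75}, {77} × {x73, x75}, {77} × {x74, x75}, {75, 76, 77} × {x74}, {75, 76, 77} × {x75}, {76} × {x73, x74, x75}, {77} × {x73, x74, x75}, {75, 76} × {x73, x75}, {75, 76} × {x74, x75}, {76, 77} × {x73, x75}, {76, 77} × {x74, x75}, {75, 76} × {x73, x74, x75}, {75, 76, 77} × {x73, x75}, {75, 76, 77} × {x74, x75}, {76, 77} × {x73, x74, x75}, {75, 76, 77} × {x73, x74, x75}}; |τ_{X×Y}| = 108.

Enumerate products U × V with U ∈ τ_X, V ∈ τ_Y (deduplicated):
  ∅ × ∅ = {} (∅)
  {76} × {x74} = {(76,x74)}
  {76} × {x75} = {(76,x75)}
  {77} × {x74} = {(77,x74)}
  {77} × {x75} = {(77,x75)}
  {75, 76} × {x74} = {(75,x74), (76,x74)}
  {75, 76} × {x75} = {(75,x75), (76,x75)}
  {76} × {x73, x75} = {(76,x73), (76,x75)}
  {76} × {x74, x75} = {(76,x74), (76,x75)}
  {76, 77} × {x74} = {(76,x74), (77,x74)}
  {76, 77} × {x75} = {(76,x75), (77,x75)}
  {77} × {x73, x75} = {(77,x73), (77,x75)}
  {77} × {x74, x75} = {(77,x74), (77,x75)}
  {75, 76, 77} × {x74} = {(75,x74), (76,x74), (77,x74)}
  {75, 76, 77} × {x75} = {(75,x75), (76,x75), (77,x75)}
  {76} × {x73, x74, x75} = {(76,x73), (76,x74), (76,x75)}
  {77} × {x73, x74, x75} = {(77,x73), (77,x74), (77,x75)}
  {75, 76} × {x73, x75} = {(75,x73), (75,x75), (76,x73), (76,x75)}
  {75, 76} × {x74, x75} = {(75,x74), (75,x75), (76,x74), (76,x75)}
  {76, 77} × {x73, x75} = {(76,x73), (76,x75), (77,x73), (77,x75)}
  {76, 77} × {x74, x75} = {(76,x74), (76,x75), (77,x74), (77,x75)}
  {75, 76} × {x73, x74, x75} = {(75,x73), (75,x74), (75,x75), (76,x73), (76,x74), (76,x75)}
  {75, 76, 77} × {x73, x75} = {(75,x73), (75,x75), (76,x73), (76,x75), (77,x73), (77,x75)}
  {75, 76, 77} × {x74, x75} = {(75,x74), (75,x75), (76,x74), (76,x75), (77,x74), (77,x75)}
  {76, 77} × {x73, x74, x75} = {(76,x73), (76,x74), (76,x75), (77,x73), (77,x74), (77,x75)}
  {75, 76, 77} × {x73, x74, x75} = {(75,x73), (75,x74), (75,x75), (76,x73), (76,x74), (76,x75), (77,x73), (77,x74), (77,x75)}
These 26 distinct sets form the basis B.
Close under arbitrary unions to get τ_{X×Y}; counting gives |τ_{X×Y}| = 108.


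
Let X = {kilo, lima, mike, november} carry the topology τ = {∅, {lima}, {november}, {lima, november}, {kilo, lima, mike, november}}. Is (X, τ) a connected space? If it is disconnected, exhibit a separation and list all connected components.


(X, τ) is connected.

Find clopen sets (U ∈ τ with X ∖ U ∈ τ):
  U = ∅, X ∖ U = {kilo, lima, mike, november} — both open, so U is clopen.
  U = {kilo, lima, mike, november}, X ∖ U = ∅ — both open, so U is clopen.
Only trivial clopens (∅ and X) exist, so (X, τ) is connected.
Compute connected components by grouping points that agree on all clopens:
  component: {kilo, lima, mike, november}


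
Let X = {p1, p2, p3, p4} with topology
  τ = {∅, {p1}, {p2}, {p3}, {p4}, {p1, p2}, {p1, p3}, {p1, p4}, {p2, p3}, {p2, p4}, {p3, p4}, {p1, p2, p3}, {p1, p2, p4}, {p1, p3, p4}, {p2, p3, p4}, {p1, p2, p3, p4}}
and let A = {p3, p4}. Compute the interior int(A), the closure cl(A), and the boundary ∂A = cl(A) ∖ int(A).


int(A) = {p3, p4}, cl(A) = {p3, p4}, ∂A = ∅.

Closed sets in (X, τ) are complements of opens:
  closed(X, τ) = {∅, {p1}, {p2}, {p3}, {p4}, {p1, p2}, {p1, p3}, {p1, p4}, {p2, p3}, {p2, p4}, {p3, p4}, {p1, p2, p3}, {p1, p2, p4}, {p1, p3, p4}, {p2, p3, p4}, {p1, p2, p3, p4}}.
int(A) = ⋃ {U ∈ τ : U ⊆ A}. Opens contained in A: ∅, {p3}, {p4}, {p3, p4}.
Taking the union of these: int(A) = {p3, p4}.
cl(A) = ⋂ {C closed : A ⊆ C}. Closed sets containing A: {p3, p4}, {p1, p3, p4}, {p2, p3, p4}, {p1, p2, p3, p4}.
Intersecting these: cl(A) = {p3, p4}.
∂A = cl(A) ∖ int(A) = {p3, p4} ∖ {p3, p4} = ∅.


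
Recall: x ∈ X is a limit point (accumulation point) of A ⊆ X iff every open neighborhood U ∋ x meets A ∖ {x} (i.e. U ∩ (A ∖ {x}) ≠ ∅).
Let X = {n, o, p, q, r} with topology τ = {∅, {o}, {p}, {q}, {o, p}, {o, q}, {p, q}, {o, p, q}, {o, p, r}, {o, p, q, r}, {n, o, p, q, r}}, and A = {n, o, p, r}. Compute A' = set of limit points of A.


A' = {n, r}

For each x ∈ X, list the open sets U ∈ τ with x ∈ U, then check whether U ∩ (A ∖ {x}) ≠ ∅ for every such U.
  x = n: opens ∋ x are {n, o, p, q, r}; each meets A ∖ {n}, so x IS a limit point.
  x = o: open {o} ∋ x has {o} ∩ (A ∖ {o}) = ∅, so x is NOT a limit point.
  x = p: open {p} ∋ x has {p} ∩ (A ∖ {p}) = ∅, so x is NOT a limit point.
  x = q: open {q} ∋ x has {q} ∩ (A ∖ {q}) = ∅, so x is NOT a limit point.
  x = r: opens ∋ x are {o, p, r}, {o, p, q, r}, {n, o, p, q, r}; each meets A ∖ {r}, so x IS a limit point.
Collecting: A' = {n, r}.


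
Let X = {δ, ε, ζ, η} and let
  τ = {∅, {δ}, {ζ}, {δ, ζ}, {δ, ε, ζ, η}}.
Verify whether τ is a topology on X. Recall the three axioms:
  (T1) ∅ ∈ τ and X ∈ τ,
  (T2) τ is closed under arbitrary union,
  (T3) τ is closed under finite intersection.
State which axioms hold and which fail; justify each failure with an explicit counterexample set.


τ IS a topology on X.

Axiom (T1): ∅ ∈ τ? Yes; X ∈ τ? Yes.
Axiom (T2/T3): check pairwise unions and intersections of members of τ.
All pairwise intersections and unions checked — each lies in τ. Therefore τ satisfies (T1), (T2), (T3): it IS a topology on X.


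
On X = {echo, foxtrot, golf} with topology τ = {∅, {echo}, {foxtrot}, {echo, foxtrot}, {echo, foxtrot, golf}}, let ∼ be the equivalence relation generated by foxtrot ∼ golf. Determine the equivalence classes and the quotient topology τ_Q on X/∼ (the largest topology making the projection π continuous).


X/∼ = {[echo], [foxtrot=golf]}; |τ_Q| = 3.

Equivalence classes: [echo], [foxtrot=golf].
Quotient map π: X → X/∼ sends echo ↦ [echo], foxtrot ↦ [foxtrot=golf], golf ↦ [foxtrot=golf].
For each subset V ⊆ X/∼, compute π^{-1}(V) ⊆ X and check whether π^{-1}(V) ∈ τ. V is open in τ_Q iff π^{-1}(V) ∈ τ.
  V = {}: π^{-1}(V) = ∅ ∈ τ ✓.
  V = {[echo]}: π^{-1}(V) = {echo} ∈ τ ✓.
  V = {[foxtrot=golf]}: π^{-1}(V) = {foxtrot, golf} ∉ τ ✗.
  V = {[echo], [foxtrot=golf]}: π^{-1}(V) = {echo, foxtrot, golf} ∈ τ ✓.
Open sets in the quotient: τ_Q = {{}, {[echo]}, {[echo], [foxtrot=golf]}} (3 elements).


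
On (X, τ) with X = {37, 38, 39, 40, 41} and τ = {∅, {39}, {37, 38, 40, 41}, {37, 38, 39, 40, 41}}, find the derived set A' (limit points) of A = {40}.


A' = {37, 38, 41}

For each x ∈ X, list the open sets U ∈ τ with x ∈ U, then check whether U ∩ (A ∖ {x}) ≠ ∅ for every such U.
  x = 37: opens ∋ x are {37, 38, 40, 41}, {37, 38, 39, 40, 41}; each meets A ∖ {37}, so x IS a limit point.
  x = 38: opens ∋ x are {37, 38, 40, 41}, {37, 38, 39, 40, 41}; each meets A ∖ {38}, so x IS a limit point.
  x = 39: open {39} ∋ x has {39} ∩ (A ∖ {39}) = ∅, so x is NOT a limit point.
  x = 40: open {37, 38, 40, 41} ∋ x has {37, 38, 40, 41} ∩ (A ∖ {40}) = ∅, so x is NOT a limit point.
  x = 41: opens ∋ x are {37, 38, 40, 41}, {37, 38, 39, 40, 41}; each meets A ∖ {41}, so x IS a limit point.
Collecting: A' = {37, 38, 41}.


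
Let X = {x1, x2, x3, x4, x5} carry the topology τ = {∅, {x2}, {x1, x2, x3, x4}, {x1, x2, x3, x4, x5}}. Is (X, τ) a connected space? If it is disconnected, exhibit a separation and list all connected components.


(X, τ) is connected.

Find clopen sets (U ∈ τ with X ∖ U ∈ τ):
  U = ∅, X ∖ U = {x1, x2, x3, x4, x5} — both open, so U is clopen.
  U = {x1, x2, x3, x4, x5}, X ∖ U = ∅ — both open, so U is clopen.
Only trivial clopens (∅ and X) exist, so (X, τ) is connected.
Compute connected components by grouping points that agree on all clopens:
  component: {x1, x2, x3, x4, x5}


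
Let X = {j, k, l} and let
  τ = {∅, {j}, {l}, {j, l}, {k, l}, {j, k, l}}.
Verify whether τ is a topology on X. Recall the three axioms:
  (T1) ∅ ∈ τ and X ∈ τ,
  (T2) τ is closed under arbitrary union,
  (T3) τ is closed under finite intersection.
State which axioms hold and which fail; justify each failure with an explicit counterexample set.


τ IS a topology on X.

Axiom (T1): ∅ ∈ τ? Yes; X ∈ τ? Yes.
Axiom (T2/T3): check pairwise unions and intersections of members of τ.
All pairwise intersections and unions checked — each lies in τ. Therefore τ satisfies (T1), (T2), (T3): it IS a topology on X.


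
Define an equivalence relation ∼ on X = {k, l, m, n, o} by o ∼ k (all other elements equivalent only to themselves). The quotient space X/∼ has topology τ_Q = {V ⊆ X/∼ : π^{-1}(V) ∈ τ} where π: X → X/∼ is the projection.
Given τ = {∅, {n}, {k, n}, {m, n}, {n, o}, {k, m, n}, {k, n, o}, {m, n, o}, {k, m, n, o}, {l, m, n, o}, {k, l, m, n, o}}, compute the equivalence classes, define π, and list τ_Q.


X/∼ = {[k=o], [l], [m], [n]}; |τ_Q| = 6.

Equivalence classes: [k=o], [l], [m], [n].
Quotient map π: X → X/∼ sends k ↦ [k=o], l ↦ [l], m ↦ [m], n ↦ [n], o ↦ [k=o].
For each subset V ⊆ X/∼, compute π^{-1}(V) ⊆ X and check whether π^{-1}(V) ∈ τ. V is open in τ_Q iff π^{-1}(V) ∈ τ.
  V = {}: π^{-1}(V) = ∅ ∈ τ ✓.
  V = {[k=o]}: π^{-1}(V) = {k, o} ∉ τ ✗.
  V = {[l]}: π^{-1}(V) = {l} ∉ τ ✗.
  V = {[k=o], [l]}: π^{-1}(V) = {k, l, o} ∉ τ ✗.
  V = {[m]}: π^{-1}(V) = {m} ∉ τ ✗.
  V = {[k=o], [m]}: π^{-1}(V) = {k, m, o} ∉ τ ✗.
  V = {[l], [m]}: π^{-1}(V) = {l, m} ∉ τ ✗.
  V = {[k=o], [l], [m]}: π^{-1}(V) = {k, l, m, o} ∉ τ ✗.
  V = {[n]}: π^{-1}(V) = {n} ∈ τ ✓.
  V = {[k=o], [n]}: π^{-1}(V) = {k, n, o} ∈ τ ✓.
  V = {[l], [n]}: π^{-1}(V) = {l, n} ∉ τ ✗.
  V = {[k=o], [l], [n]}: π^{-1}(V) = {k, l, n, o} ∉ τ ✗.
  V = {[m], [n]}: π^{-1}(V) = {m, n} ∈ τ ✓.
  V = {[k=o], [m], [n]}: π^{-1}(V) = {k, m, n, o} ∈ τ ✓.
  V = {[l], [m], [n]}: π^{-1}(V) = {l, m, n} ∉ τ ✗.
  V = {[k=o], [l], [m], [n]}: π^{-1}(V) = {k, l, m, n, o} ∈ τ ✓.
Open sets in the quotient: τ_Q = {{}, {[n]}, {[k=o], [n]}, {[m], [n]}, {[k=o], [m], [n]}, {[k=o], [l], [m], [n]}} (6 elements).


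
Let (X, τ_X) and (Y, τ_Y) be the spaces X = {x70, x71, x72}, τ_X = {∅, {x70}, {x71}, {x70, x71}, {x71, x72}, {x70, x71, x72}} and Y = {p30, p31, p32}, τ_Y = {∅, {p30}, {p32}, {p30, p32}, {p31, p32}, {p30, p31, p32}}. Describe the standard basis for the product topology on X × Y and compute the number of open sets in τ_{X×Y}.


Basis B = {∅ × ∅, {x70} × {p30}, {x70} × {p32}, {x71} × {p30}, {x71} × {p32}, {x70} × {p30, p32}, {x70, x71} × {p30}, {x70} × {p31, p32}, {x70, x71} × {p32}, {x71} × {p30, p32}, {x71, x72} × {p30}, {x71} × {p31, p32}, {x71, x72} × {p32}, {x70} × {p30, p31, p32}, {x70, x71, x72} × {p30}, {x70, x71, x72} × {p32}, {x71} × {p30, p31, p32}, {x70, x71} × {p30, p32}, {x70, x71} × {p31, p32}, {x71, x72} × {p30, p32}, {x71, x72} × {p31, p32}, {x70, x71} × {p30, p31, p32}, {x70, x71, x72} × {p30, p32}, {x70, x71, x72} × {p31, p32}, {x71, x72} × {p30, p31, p32}, {x70, x71, x72} × {p30, p31, p32}}; |τ_{X×Y}| = 108.

Enumerate products U × V with U ∈ τ_X, V ∈ τ_Y (deduplicated):
  ∅ × ∅ = {} (∅)
  {x70} × {p30} = {(x70,p30)}
  {x70} × {p32} = {(x70,p32)}
  {x71} × {p30} = {(x71,p30)}
  {x71} × {p32} = {(x71,p32)}
  {x70} × {p30, p32} = {(x70,p30), (x70,p32)}
  {x70, x71} × {p30} = {(x70,p30), (x71,p30)}
  {x70} × {p31, p32} = {(x70,p31), (x70,p32)}
  {x70, x71} × {p32} = {(x70,p32), (x71,p32)}
  {x71} × {p30, p32} = {(x71,p30), (x71,p32)}
  {x71, x72} × {p30} = {(x71,p30), (x72,p30)}
  {x71} × {p31, p32} = {(x71,p31), (x71,p32)}
  {x71, x72} × {p32} = {(x71,p32), (x72,p32)}
  {x70} × {p30, p31, p32} = {(x70,p30), (x70,p31), (x70,p32)}
  {x70, x71, x72} × {p30} = {(x70,p30), (x71,p30), (x72,p30)}
  {x70, x71, x72} × {p32} = {(x70,p32), (x71,p32), (x72,p32)}
  {x71} × {p30, p31, p32} = {(x71,p30), (x71,p31), (x71,p32)}
  {x70, x71} × {p30, p32} = {(x70,p30), (x70,p32), (x71,p30), (x71,p32)}
  {x70, x71} × {p31, p32} = {(x70,p31), (x70,p32), (x71,p31), (x71,p32)}
  {x71, x72} × {p30, p32} = {(x71,p30), (x71,p32), (x72,p30), (x72,p32)}
  {x71, x72} × {p31, p32} = {(x71,p31), (x71,p32), (x72,p31), (x72,p32)}
  {x70, x71} × {p30, p31, p32} = {(x70,p30), (x70,p31), (x70,p32), (x71,p30), (x71,p31), (x71,p32)}
  {x70, x71, x72} × {p30, p32} = {(x70,p30), (x70,p32), (x71,p30), (x71,p32), (x72,p30), (x72,p32)}
  {x70, x71, x72} × {p31, p32} = {(x70,p31), (x70,p32), (x71,p31), (x71,p32), (x72,p31), (x72,p32)}
  {x71, x72} × {p30, p31, p32} = {(x71,p30), (x71,p31), (x71,p32), (x72,p30), (x72,p31), (x72,p32)}
  {x70, x71, x72} × {p30, p31, p32} = {(x70,p30), (x70,p31), (x70,p32), (x71,p30), (x71,p31), (x71,p32), (x72,p30), (x72,p31), (x72,p32)}
These 26 distinct sets form the basis B.
Close under arbitrary unions to get τ_{X×Y}; counting gives |τ_{X×Y}| = 108.


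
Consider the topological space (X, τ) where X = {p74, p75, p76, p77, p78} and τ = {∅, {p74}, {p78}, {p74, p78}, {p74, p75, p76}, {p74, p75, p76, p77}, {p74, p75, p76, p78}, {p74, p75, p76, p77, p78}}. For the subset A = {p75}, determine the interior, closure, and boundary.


int(A) = ∅, cl(A) = {p75, p76, p77}, ∂A = {p75, p76, p77}.

Closed sets in (X, τ) are complements of opens:
  closed(X, τ) = {∅, {p77}, {p78}, {p77, p78}, {p75, p76, p77}, {p74, p75, p76, p77}, {p75, p76, p77, p78}, {p74, p75, p76, p77, p78}}.
int(A) = ⋃ {U ∈ τ : U ⊆ A}. Opens contained in A: ∅.
Taking the union of these: int(A) = ∅.
cl(A) = ⋂ {C closed : A ⊆ C}. Closed sets containing A: {p75, p76, p77}, {p74, p75, p76, p77}, {p75, p76, p77, p78}, {p74, p75, p76, p77, p78}.
Intersecting these: cl(A) = {p75, p76, p77}.
∂A = cl(A) ∖ int(A) = {p75, p76, p77} ∖ ∅ = {p75, p76, p77}.


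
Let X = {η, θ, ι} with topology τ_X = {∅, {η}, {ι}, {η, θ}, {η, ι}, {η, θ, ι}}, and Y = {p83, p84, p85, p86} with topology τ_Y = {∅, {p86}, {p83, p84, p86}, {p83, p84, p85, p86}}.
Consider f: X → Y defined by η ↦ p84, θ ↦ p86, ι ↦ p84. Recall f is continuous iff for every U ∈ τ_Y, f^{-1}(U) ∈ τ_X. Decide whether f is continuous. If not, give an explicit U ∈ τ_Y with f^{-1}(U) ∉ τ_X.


f is NOT continuous.

Compute f^{-1}(U) for each U ∈ τ_Y:
  U = ∅: f^{-1}(U) = ∅ ∈ τ_X ✓.
  U = {p86}: f^{-1}(U) = {θ} ∉ τ_X ✗.
  U = {p83, p84, p86}: f^{-1}(U) = {η, θ, ι} ∈ τ_X ✓.
  U = {p83, p84, p85, p86}: f^{-1}(U) = {η, θ, ι} ∈ τ_X ✓.
Found U = {p86} with f^{-1}(U) = {θ} not in τ_X. Therefore f is NOT continuous.


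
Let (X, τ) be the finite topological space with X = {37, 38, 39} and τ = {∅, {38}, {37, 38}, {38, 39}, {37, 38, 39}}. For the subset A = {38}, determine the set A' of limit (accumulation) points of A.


A' = {37, 39}

For each x ∈ X, list the open sets U ∈ τ with x ∈ U, then check whether U ∩ (A ∖ {x}) ≠ ∅ for every such U.
  x = 37: opens ∋ x are {37, 38}, {37, 38, 39}; each meets A ∖ {37}, so x IS a limit point.
  x = 38: open {38} ∋ x has {38} ∩ (A ∖ {38}) = ∅, so x is NOT a limit point.
  x = 39: opens ∋ x are {38, 39}, {37, 38, 39}; each meets A ∖ {39}, so x IS a limit point.
Collecting: A' = {37, 39}.


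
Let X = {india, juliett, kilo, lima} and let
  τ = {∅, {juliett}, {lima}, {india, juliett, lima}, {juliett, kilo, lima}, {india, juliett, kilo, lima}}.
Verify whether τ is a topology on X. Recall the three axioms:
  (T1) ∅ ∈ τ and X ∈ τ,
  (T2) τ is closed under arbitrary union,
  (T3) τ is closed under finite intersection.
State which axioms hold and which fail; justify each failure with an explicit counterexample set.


τ is NOT a topology on X.

Axiom (T1): ∅ ∈ τ? Yes; X ∈ τ? Yes.
Axiom (T2/T3): check pairwise unions and intersections of members of τ.
Counterexample for (T2): {juliett} ∪ {lima} = {juliett, lima} ∉ τ. Therefore τ is NOT a topology.
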